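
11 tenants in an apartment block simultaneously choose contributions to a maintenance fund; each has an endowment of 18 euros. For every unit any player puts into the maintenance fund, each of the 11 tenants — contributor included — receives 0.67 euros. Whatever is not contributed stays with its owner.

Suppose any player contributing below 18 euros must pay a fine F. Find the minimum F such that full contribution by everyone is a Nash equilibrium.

Given the others contribute fully, the best deviation is to contribute 0 (any partial contribution still incurs the fine and gives up units whose private return 0.67 is below 1).
Deviating from 18 to 0 saves 18 euros but forfeits the deviator's share of the drop in the maintenance fund: 0.67 × 18 = 12.06.
So the deviation gain is 18 − 12.06 = 5.94, and the fine must be at least 5.94 euros to wipe it out.

5.94 euros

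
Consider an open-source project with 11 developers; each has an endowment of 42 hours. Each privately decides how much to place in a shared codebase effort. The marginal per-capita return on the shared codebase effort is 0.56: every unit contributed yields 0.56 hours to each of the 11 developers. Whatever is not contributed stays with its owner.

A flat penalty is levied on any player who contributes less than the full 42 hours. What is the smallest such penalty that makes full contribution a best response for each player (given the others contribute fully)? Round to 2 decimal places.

18.48 hours

Given the others contribute fully, the best deviation is to contribute 0 (any partial contribution still incurs the fine and gives up units whose private return 0.56 is below 1).
Deviating from 42 to 0 saves 42 hours but forfeits the deviator's share of the drop in the shared codebase effort: 0.56 × 42 = 23.52.
So the deviation gain is 42 − 23.52 = 18.48, and the fine must be at least 18.48 hours to wipe it out.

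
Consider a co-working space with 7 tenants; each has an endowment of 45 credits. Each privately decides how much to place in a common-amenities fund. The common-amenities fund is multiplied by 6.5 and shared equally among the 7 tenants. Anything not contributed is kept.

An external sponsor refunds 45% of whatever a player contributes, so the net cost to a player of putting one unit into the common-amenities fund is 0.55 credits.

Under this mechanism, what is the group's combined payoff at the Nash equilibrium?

Under the mechanism each unit contributed yields (6.5/7) / 0.55 = 1.6883 back to its contributor per unit of net cost, which exceeds 1, making full contribution the dominant choice for everyone.
So the Nash equilibrium is full contribution by all 7; the group earns 7 × (45 × 0.45 + 6.5 × 45) = 2189.25.

2189.25 credits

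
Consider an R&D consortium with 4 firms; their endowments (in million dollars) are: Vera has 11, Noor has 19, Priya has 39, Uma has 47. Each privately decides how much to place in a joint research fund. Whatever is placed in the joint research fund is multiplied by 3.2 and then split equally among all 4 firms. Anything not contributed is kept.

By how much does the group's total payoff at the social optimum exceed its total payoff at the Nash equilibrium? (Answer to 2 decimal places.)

255.20 million dollars

The private return per contributed unit is 3.2/4 = 0.8000 < 1 for every player regardless of endowment, so the Nash equilibrium is zero contribution and the group total is Σ E_j = 11 + 19 + 39 + 47 = 116.
Each contributed unit returns 3.200 to the group, so the social optimum is full contribution by everyone: group total = 3.200 × 116 = 371.20.
Efficiency loss = (3.200 − 1) × 116 = 255.20.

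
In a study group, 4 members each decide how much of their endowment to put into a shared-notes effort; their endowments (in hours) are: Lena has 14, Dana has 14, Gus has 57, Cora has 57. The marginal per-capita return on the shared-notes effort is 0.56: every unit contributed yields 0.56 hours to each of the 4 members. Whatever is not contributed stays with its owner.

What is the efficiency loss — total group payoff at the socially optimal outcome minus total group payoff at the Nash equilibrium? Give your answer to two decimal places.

The private return per contributed unit is 0.56 < 1 for everyone, so the Nash equilibrium is zero contribution and the group total is Σ E_j = 14 + 14 + 57 + 57 = 142.
Each contributed unit returns 2.240 to the group, so the social optimum is full contribution by everyone: group total = 2.240 × 142 = 318.08.
Efficiency loss = (2.240 − 1) × 142 = 176.08.

176.08 hours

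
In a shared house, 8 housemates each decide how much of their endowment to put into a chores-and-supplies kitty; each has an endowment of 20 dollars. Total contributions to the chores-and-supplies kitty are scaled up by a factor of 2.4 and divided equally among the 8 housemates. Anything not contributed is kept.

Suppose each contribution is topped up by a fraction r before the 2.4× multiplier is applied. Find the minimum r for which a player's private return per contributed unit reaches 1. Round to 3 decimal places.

With matching at rate r, one contributed unit becomes (1 + r) in the chores-and-supplies kitty and returns 2.4 × (1 + r) / 8 to the contributor.
Setting this equal to 1: 1 + r = 8/2.4 = 3.3333.
So the minimum matching rate is r = 3.3333 − 1 = 2.333.

2.333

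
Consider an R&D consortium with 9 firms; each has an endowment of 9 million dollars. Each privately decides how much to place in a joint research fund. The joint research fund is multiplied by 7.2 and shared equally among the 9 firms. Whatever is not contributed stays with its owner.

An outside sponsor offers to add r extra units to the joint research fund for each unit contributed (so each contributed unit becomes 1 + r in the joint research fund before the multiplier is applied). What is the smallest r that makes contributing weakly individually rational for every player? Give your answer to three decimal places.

0.250

With matching at rate r, one contributed unit becomes (1 + r) in the joint research fund and returns 7.2 × (1 + r) / 9 to the contributor.
Setting this equal to 1: 1 + r = 9/7.2 = 1.2500.
So the minimum matching rate is r = 1.2500 − 1 = 0.250.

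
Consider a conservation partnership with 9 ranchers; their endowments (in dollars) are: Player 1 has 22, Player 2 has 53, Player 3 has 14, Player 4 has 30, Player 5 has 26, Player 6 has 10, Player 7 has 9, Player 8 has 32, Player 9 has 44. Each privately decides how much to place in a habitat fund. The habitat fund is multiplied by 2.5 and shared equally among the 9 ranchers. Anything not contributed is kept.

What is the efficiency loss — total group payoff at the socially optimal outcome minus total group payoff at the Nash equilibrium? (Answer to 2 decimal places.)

The private return per contributed unit is 2.5/9 = 0.2778 < 1 for every player regardless of endowment, so the Nash equilibrium is zero contribution and the group total is Σ E_j = 22 + 53 + 14 + 30 + 26 + 10 + 9 + 32 + 44 = 240.
Each contributed unit returns 2.500 to the group, so the social optimum is full contribution by everyone: group total = 2.500 × 240 = 600.00.
Efficiency loss = (2.500 − 1) × 240 = 360.00.

360.00 dollars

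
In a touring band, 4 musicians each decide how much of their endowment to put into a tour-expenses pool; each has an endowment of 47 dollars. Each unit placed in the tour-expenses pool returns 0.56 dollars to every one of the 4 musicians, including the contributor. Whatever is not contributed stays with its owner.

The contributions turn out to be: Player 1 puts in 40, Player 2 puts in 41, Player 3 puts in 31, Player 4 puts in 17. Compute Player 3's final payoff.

Total contributed: 40 + 41 + 31 + 17 = 129.
Each receives 0.56 × 129 = 72.24 from the tour-expenses pool.
Player 3 keeps 47 − 31 = 16, so Player 3's payoff is 16 + 72.24 = 88.24.

88.24 dollars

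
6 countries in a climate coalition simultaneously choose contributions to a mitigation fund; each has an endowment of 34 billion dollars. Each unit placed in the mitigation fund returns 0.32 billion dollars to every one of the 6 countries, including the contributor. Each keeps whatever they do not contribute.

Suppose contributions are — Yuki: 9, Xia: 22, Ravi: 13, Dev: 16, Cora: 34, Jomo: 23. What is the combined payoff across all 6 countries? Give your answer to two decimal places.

Total contributed: 9 + 22 + 13 + 16 + 34 + 23 = 117; total kept: 6 × 34 − 117 = 87.
The mitigation fund pays out 0.32 × 6 × 117 = 224.64 in aggregate.
Group total = 87 + 224.64 = 311.64.

311.64 billion dollars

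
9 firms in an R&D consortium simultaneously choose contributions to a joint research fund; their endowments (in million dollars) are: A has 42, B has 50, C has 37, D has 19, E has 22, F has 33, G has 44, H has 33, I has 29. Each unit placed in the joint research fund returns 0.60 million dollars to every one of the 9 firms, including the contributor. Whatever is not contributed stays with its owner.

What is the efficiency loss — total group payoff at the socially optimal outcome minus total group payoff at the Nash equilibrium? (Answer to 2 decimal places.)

The private return per contributed unit is 0.60 < 1 for everyone, so the Nash equilibrium is zero contribution and the group total is Σ E_j = 42 + 50 + 37 + 19 + 22 + 33 + 44 + 33 + 29 = 309.
Each contributed unit returns 5.400 to the group, so the social optimum is full contribution by everyone: group total = 5.400 × 309 = 1668.60.
Efficiency loss = (5.400 − 1) × 309 = 1359.60.

1359.60 million dollars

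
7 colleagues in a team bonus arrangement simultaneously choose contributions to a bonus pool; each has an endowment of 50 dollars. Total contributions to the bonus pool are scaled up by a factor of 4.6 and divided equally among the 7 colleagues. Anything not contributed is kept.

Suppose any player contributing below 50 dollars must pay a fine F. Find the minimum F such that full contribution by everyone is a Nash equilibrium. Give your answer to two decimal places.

17.14 dollars

Given the others contribute fully, the best deviation is to contribute 0 (any partial contribution still incurs the fine and gives up units whose private return 0.6571 is below 1).
Deviating from 50 to 0 saves 50 dollars but forfeits the deviator's share of the drop in the bonus pool: 4.6/7 × 50 = 32.86.
So the deviation gain is 50 − 32.86 = 17.14, and the fine must be at least 17.14 dollars to wipe it out.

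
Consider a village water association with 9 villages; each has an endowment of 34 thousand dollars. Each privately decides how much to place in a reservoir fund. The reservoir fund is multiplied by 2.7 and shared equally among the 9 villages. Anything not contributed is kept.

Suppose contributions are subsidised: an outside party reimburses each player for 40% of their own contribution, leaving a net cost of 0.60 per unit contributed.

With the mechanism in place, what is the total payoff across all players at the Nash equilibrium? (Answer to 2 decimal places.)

306.00 thousand dollars

The effective private return is (2.7/9) / 0.60 = 0.5000, which is still under 1, so the mechanism doesn't change anyone's dominant strategy: zero contribution.
Everyone keeps their endowment and the group total is 9 × 34 = 306.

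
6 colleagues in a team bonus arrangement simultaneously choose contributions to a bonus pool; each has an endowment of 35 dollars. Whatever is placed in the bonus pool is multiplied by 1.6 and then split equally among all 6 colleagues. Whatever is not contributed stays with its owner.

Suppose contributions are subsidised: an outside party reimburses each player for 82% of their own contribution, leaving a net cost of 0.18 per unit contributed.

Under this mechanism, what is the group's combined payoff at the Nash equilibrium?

The effective private return per unit is now (1.6/6) / 0.18 = 1.4815 > 1, so every player's dominant strategy flips to full contribution.
So the Nash equilibrium is full contribution by all 6; the group earns 6 × (35 × 0.82 + 1.6 × 35) = 508.20.

508.20 dollars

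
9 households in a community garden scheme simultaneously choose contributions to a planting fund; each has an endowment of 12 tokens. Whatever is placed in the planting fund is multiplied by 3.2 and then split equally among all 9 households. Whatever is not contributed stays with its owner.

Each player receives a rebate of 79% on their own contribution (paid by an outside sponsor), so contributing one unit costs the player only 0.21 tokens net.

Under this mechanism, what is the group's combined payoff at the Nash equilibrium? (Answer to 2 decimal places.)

430.92 tokens

The effective private return per unit is now (3.2/9) / 0.21 = 1.6931 > 1, so every player's dominant strategy flips to full contribution.
So the Nash equilibrium is full contribution by all 9; the group earns 9 × (12 × 0.79 + 3.2 × 12) = 430.92.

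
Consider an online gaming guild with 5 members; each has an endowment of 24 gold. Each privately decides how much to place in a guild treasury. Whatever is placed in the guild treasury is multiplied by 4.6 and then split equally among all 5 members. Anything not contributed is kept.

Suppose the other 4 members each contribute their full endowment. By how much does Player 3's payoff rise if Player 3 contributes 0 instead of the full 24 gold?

Switching from a contribution of 24 to 0 lets Player 3 keep an extra 24 gold, but lowers the guild treasury by 24, which costs Player 3 their own share of that drop: 4.6/5 × 24 = 22.08.
Net gain = 24 − 22.08 = 1.92. The private return per contributed unit (0.9200) is below 1, so free-riding is indeed the best response regardless of what the others do.

1.92 gold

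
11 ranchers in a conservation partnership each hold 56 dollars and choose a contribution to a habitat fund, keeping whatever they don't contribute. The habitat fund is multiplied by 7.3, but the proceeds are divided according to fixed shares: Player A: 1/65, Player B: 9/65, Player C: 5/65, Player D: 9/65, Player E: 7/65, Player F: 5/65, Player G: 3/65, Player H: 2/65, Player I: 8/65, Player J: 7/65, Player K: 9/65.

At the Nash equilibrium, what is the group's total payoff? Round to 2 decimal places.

A player with share s gets back 7.3·s per unit contributed, so full contribution is dominant for anyone with s > 1/7.3 = 0.1370 and zero contribution is dominant for anyone below.
Player B, Player D and Player K clear that bar, contributing 56 each; the remaining 8 contribute 0. Total contributed: 168.
The habitat fund pays out 7.3 × 168 = 1226.40 in total (split across the unequal shares, but the aggregate is all that matters for the group sum).
The 8 free-riders keep 56 each, adding 448. Group total = 448 + 1226.40 = 1674.40.

1674.40 dollars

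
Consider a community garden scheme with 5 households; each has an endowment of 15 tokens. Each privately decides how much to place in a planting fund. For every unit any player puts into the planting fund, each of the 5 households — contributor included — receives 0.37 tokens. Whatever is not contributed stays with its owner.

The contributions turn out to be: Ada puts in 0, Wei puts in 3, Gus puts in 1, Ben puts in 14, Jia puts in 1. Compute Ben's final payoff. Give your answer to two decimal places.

8.03 tokens

Total contributed: 0 + 3 + 1 + 14 + 1 = 19.
Each receives 0.37 × 19 = 7.03 from the planting fund.
Ben keeps 15 − 14 = 1, so Ben's payoff is 1 + 7.03 = 8.03.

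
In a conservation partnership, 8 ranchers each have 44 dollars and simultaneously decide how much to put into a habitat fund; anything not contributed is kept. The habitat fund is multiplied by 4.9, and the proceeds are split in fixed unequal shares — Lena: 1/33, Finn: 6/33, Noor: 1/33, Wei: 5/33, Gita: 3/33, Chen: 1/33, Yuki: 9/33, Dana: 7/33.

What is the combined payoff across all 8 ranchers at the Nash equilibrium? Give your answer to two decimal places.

695.20 dollars

A player with share s gets back 4.9·s per unit contributed, so full contribution is dominant for anyone with s > 1/4.9 = 0.2041 and zero contribution is dominant for anyone below.
Yuki and Dana clear that bar, contributing 44 each; the remaining 6 contribute 0. Total contributed: 88.
The habitat fund pays out 4.9 × 88 = 431.20 in total (split across the unequal shares, but the aggregate is all that matters for the group sum).
The 6 free-riders keep 44 each, adding 264. Group total = 264 + 431.20 = 695.20.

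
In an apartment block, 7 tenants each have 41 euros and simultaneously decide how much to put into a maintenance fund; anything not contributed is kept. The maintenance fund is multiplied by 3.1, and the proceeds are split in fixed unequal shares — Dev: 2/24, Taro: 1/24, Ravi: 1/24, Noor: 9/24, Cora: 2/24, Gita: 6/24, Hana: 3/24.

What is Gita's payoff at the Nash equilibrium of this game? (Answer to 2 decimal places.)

For player j, contributing a unit is worthwhile iff 3.1 × (j's share) ≥ 1, i.e. iff j's share is at least 0.3226.
Only Noor (9/24) clears that bar, contributing 41; the remaining 6 contribute 0. Total contributed: 41.
Gita keeps 41 and receives 3.1 × 41 × 6/24 = 31.78 from the maintenance fund, for a payoff of 72.78.

72.78 euros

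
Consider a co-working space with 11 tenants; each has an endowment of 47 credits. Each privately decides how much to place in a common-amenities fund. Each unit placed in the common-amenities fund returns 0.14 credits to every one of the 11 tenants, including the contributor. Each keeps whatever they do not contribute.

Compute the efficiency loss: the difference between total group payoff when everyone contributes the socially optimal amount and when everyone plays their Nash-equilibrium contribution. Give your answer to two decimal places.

279.18 credits

The private return per contributed unit is 0.14 < 1, so contributing 0 is dominant for every player. At the Nash equilibrium everyone keeps their 47, and the group total is 11 × 47 = 517.
Each contributed unit returns 1.540 to the group as a whole (0.14 to each of 11 players), which exceeds 1, so the social optimum is full contribution: group total = 1.540 × 517 = 796.18.
Efficiency loss = 796.18 − 517 = 279.18.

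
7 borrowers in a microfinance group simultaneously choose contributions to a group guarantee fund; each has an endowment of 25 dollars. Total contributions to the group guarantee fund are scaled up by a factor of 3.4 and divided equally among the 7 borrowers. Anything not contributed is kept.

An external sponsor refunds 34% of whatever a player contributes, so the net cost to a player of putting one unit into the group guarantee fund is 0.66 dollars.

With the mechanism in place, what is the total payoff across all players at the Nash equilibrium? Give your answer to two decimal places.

175.00 dollars

The effective private return is (3.4/7) / 0.66 = 0.7359, which is still under 1, so the mechanism doesn't change anyone's dominant strategy: zero contribution.
Everyone keeps their endowment and the group total is 7 × 25 = 175.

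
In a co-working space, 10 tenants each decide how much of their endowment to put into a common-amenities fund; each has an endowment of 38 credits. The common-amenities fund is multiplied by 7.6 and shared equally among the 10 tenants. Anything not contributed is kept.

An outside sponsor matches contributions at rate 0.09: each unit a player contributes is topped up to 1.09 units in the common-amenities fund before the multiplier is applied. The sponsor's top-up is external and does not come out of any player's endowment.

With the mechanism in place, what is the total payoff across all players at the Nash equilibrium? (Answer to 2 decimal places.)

With the mechanism, a contributed unit returns 7.6 × 1.09 / 10 = 0.8284 per unit of net cost — still below 1 — so contributing 0 remains dominant for every player.
At the Nash equilibrium no one contributes; group total payoff = 10 × 38 = 380.

380.00 credits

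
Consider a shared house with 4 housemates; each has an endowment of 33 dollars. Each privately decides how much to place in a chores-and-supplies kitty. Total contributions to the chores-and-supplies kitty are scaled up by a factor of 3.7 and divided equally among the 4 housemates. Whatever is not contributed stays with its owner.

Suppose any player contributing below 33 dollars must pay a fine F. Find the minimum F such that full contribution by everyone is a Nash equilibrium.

Given the others contribute fully, the best deviation is to contribute 0 (any partial contribution still incurs the fine and gives up units whose private return 0.9250 is below 1).
Deviating from 33 to 0 saves 33 dollars but forfeits the deviator's share of the drop in the chores-and-supplies kitty: 3.7/4 × 33 = 30.52.
So the deviation gain is 33 − 30.52 = 2.48, and the fine must be at least 2.48 dollars to wipe it out.

2.48 dollars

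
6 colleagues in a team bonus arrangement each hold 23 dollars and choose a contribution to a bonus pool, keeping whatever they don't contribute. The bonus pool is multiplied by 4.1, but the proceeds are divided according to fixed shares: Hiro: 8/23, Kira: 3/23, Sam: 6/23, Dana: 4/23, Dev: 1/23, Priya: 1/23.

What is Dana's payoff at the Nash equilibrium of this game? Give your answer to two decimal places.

55.80 dollars

Each unit j contributes comes back to j as 4.1 × (j's share), so j prefers to contribute only if that share exceeds 1/4.1 = 0.2439; otherwise keeping the unit dominates.
The shares above 0.2439 belong to Hiro and Sam, contributing 23 each; the remaining 4 contribute 0. Total contributed: 46.
Dana keeps 23 and receives 4.1 × 46 × 4/23 = 32.80 from the bonus pool, for a payoff of 55.80.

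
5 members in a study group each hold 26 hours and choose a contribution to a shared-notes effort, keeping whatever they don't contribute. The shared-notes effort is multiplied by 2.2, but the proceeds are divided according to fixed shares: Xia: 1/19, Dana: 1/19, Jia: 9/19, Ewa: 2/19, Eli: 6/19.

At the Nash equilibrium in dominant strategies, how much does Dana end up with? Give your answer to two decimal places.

29.01 hours

Player j's private return per contributed unit is 2.2 × (j's share). Contributing is weakly dominant for j when that share is at least 1/2.2 = 0.4545, and contributing 0 is dominant otherwise.
Jia alone (share 9/19) is above the threshold, contributing 26; the remaining 4 contribute 0. Total contributed: 26.
Dana keeps 26 and receives 2.2 × 26 × 1/19 = 3.01 from the shared-notes effort, for a payoff of 29.01.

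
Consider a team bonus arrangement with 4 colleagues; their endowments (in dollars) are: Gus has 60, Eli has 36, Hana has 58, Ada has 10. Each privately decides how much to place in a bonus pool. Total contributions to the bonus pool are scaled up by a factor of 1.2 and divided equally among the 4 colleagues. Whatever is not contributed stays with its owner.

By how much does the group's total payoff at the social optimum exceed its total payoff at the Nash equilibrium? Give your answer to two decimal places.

The private return per contributed unit is 1.2/4 = 0.3000 < 1 for every player regardless of endowment, so the Nash equilibrium is zero contribution and the group total is Σ E_j = 60 + 36 + 58 + 10 = 164.
Each contributed unit returns 1.200 to the group, so the social optimum is full contribution by everyone: group total = 1.200 × 164 = 196.80.
Efficiency loss = (1.200 − 1) × 164 = 32.80.

32.80 dollars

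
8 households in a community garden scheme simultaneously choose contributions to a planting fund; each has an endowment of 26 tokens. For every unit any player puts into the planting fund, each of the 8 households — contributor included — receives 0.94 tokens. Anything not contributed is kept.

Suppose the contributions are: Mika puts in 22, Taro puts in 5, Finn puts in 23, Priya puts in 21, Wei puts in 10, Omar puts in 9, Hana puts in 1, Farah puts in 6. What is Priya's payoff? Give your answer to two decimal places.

96.18 tokens

Total contributed: 22 + 5 + 23 + 21 + 10 + 9 + 1 + 6 = 97.
Each receives 0.94 × 97 = 91.18 from the planting fund.
Priya keeps 26 − 21 = 5, so Priya's payoff is 5 + 91.18 = 96.18.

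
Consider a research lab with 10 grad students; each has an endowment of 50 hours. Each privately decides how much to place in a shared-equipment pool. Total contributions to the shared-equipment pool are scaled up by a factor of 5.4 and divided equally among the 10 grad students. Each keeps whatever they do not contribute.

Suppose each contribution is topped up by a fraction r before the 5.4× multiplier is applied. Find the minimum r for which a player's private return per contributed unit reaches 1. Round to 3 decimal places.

With matching at rate r, one contributed unit becomes (1 + r) in the shared-equipment pool and returns 5.4 × (1 + r) / 10 to the contributor.
Setting this equal to 1: 1 + r = 10/5.4 = 1.8519.
So the minimum matching rate is r = 1.8519 − 1 = 0.852.

0.852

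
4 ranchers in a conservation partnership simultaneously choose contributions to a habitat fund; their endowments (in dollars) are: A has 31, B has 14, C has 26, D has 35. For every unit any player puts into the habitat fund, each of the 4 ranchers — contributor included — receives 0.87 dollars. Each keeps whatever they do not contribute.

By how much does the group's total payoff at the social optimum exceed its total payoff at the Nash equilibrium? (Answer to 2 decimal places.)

The private return per contributed unit is 0.87 < 1 for everyone, so the Nash equilibrium is zero contribution and the group total is Σ E_j = 31 + 14 + 26 + 35 = 106.
Each contributed unit returns 3.480 to the group, so the social optimum is full contribution by everyone: group total = 3.480 × 106 = 368.88.
Efficiency loss = (3.480 − 1) × 106 = 262.88.

262.88 dollars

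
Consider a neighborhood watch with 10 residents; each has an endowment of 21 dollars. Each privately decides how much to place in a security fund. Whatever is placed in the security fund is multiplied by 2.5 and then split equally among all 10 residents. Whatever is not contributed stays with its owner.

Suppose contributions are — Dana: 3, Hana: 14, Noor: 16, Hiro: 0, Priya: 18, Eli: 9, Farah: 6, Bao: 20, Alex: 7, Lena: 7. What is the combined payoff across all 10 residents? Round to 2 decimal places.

Total contributed: 3 + 14 + 16 + 0 + 18 + 9 + 6 + 20 + 7 + 7 = 100; total kept: 10 × 21 − 100 = 110.
The security fund pays out 2.5 × 100 = 250.00 in aggregate.
Group total = 110 + 250.00 = 360.00.

360.00 dollars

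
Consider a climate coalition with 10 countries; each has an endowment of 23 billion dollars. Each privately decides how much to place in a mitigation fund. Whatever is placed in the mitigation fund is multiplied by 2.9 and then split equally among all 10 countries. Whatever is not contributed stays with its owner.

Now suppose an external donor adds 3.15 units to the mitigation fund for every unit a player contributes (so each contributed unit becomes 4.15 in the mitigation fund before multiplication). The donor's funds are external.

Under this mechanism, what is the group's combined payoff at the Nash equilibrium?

2768.05 billion dollars

Under the mechanism each unit contributed yields 2.9 × 4.15 / 10 = 1.2035 back to its contributor per unit of net cost, which exceeds 1, making full contribution the dominant choice for everyone.
So the Nash equilibrium is full contribution by all 10; the group earns 2.9 × 4.15 × 230 = 2768.05.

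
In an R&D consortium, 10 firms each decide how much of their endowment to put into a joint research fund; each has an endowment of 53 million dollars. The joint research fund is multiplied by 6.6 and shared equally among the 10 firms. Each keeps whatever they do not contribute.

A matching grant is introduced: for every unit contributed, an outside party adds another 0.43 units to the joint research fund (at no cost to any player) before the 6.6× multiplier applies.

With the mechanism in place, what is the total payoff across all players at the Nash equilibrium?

530.00 million dollars

With the mechanism, a contributed unit returns 6.6 × 1.43 / 10 = 0.9438 per unit of net cost — still below 1 — so contributing 0 remains dominant for every player.
At the Nash equilibrium no one contributes; group total payoff = 10 × 53 = 530.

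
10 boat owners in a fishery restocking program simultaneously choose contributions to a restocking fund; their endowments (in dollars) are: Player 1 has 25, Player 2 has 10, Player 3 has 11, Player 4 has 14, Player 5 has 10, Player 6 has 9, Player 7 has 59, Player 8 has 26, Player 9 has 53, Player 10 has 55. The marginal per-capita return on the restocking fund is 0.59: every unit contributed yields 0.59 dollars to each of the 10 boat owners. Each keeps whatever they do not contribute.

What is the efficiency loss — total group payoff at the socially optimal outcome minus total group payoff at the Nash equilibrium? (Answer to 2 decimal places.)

1332.80 dollars

The private return per contributed unit is 0.59 < 1 for everyone, so the Nash equilibrium is zero contribution and the group total is Σ E_j = 25 + 10 + 11 + 14 + 10 + 9 + 59 + 26 + 53 + 55 = 272.
Each contributed unit returns 5.900 to the group, so the social optimum is full contribution by everyone: group total = 5.900 × 272 = 1604.80.
Efficiency loss = (5.900 − 1) × 272 = 1332.80.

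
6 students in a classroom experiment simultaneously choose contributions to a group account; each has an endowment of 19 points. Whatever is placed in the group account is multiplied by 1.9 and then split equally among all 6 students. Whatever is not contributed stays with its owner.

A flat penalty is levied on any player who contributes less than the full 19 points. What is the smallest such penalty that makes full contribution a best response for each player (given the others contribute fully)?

Given the others contribute fully, the best deviation is to contribute 0 (any partial contribution still incurs the fine and gives up units whose private return 0.3167 is below 1).
Deviating from 19 to 0 saves 19 points but forfeits the deviator's share of the drop in the group account: 1.9/6 × 19 = 6.02.
So the deviation gain is 19 − 6.02 = 12.98, and the fine must be at least 12.98 points to wipe it out.

12.98 points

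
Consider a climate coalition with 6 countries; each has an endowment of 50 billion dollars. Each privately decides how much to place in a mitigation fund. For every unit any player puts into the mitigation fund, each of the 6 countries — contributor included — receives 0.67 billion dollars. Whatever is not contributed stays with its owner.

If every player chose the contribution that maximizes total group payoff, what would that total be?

1206.00 billion dollars

Each contributed unit returns 4.020 to the group as a whole (0.67 to each of 6 players), which exceeds 1, so the social optimum is full contribution: group total = 4.020 × 300 = 1206.00.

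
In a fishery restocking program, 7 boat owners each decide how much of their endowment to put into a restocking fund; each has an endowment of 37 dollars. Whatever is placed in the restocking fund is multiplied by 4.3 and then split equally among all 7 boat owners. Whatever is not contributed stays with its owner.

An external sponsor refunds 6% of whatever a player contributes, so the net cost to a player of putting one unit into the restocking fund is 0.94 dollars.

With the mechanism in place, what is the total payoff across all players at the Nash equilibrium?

The effective private return is (4.3/7) / 0.94 = 0.6535, which is still under 1, so the mechanism doesn't change anyone's dominant strategy: zero contribution.
Everyone keeps their endowment and the group total is 7 × 37 = 259.

259.00 dollars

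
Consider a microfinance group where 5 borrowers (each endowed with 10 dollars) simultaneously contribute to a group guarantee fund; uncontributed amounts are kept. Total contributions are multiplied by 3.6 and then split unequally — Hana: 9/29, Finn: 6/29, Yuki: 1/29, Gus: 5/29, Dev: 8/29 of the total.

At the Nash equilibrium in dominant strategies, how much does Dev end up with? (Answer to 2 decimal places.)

Player j's private return per contributed unit is 3.6 × (j's share). Contributing is weakly dominant for j when that share is at least 1/3.6 = 0.2778, and contributing 0 is dominant otherwise.
The only share above 0.2778 is Hana's 9/29, contributing 10; the remaining 4 contribute 0. Total contributed: 10.
Dev keeps 10 and receives 3.6 × 10 × 8/29 = 9.93 from the group guarantee fund, for a payoff of 19.93.

19.93 dollars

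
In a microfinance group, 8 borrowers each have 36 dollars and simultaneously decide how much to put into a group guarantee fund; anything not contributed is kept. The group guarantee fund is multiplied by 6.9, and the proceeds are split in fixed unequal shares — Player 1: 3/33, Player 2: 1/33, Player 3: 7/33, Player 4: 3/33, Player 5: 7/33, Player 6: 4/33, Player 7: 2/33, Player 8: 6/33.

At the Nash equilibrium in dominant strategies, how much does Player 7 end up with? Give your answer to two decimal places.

81.16 dollars

Each unit j contributes comes back to j as 6.9 × (j's share), so j prefers to contribute only if that share exceeds 1/6.9 = 0.1449; otherwise keeping the unit dominates.
The shares above 0.1449 belong to Player 3, Player 5 and Player 8, contributing 36 each; the remaining 5 contribute 0. Total contributed: 108.
Player 7 keeps 36 and receives 6.9 × 108 × 2/33 = 45.16 from the group guarantee fund, for a payoff of 81.16.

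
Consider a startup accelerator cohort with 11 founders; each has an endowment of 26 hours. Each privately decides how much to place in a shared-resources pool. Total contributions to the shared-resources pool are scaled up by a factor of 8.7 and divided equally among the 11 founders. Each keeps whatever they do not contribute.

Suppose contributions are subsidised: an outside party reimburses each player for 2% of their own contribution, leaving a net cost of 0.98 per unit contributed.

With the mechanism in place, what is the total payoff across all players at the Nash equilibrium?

286.00 hours

Even with the mechanism, each unit contributed returns only (8.7/11) / 0.98 = 0.8071 per unit of net cost, so contributing nothing is still dominant.
Everyone keeps their endowment and the group total is 11 × 26 = 286.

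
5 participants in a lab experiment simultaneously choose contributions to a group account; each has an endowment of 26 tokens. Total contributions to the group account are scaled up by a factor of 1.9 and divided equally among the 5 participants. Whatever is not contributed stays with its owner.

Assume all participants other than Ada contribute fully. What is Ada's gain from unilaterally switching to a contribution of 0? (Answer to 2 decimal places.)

16.12 tokens

Switching from a contribution of 26 to 0 lets Ada keep an extra 26 tokens, but lowers the group account by 26, which costs Ada their own share of that drop: 1.9/5 × 26 = 9.88.
Net gain = 26 − 9.88 = 16.12. The private return per contributed unit (0.3800) is below 1, so free-riding is indeed the best response regardless of what the others do.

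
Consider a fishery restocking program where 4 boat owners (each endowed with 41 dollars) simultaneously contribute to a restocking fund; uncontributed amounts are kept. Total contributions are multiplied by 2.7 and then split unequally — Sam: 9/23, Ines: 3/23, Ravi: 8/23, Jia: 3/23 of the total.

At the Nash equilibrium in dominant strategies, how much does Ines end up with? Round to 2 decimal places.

For player j, contributing a unit is worthwhile iff 2.7 × (j's share) ≥ 1, i.e. iff j's share is at least 0.3704.
Only Sam (9/23) clears that bar, contributing 41; the remaining 3 contribute 0. Total contributed: 41.
Ines keeps 41 and receives 2.7 × 41 × 3/23 = 14.44 from the restocking fund, for a payoff of 55.44.

55.44 dollars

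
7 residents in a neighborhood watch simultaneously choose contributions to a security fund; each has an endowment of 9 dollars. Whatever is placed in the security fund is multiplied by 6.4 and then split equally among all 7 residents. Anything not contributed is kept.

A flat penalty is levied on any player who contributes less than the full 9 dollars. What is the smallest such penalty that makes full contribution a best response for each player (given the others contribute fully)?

Given the others contribute fully, the best deviation is to contribute 0 (any partial contribution still incurs the fine and gives up units whose private return 0.9143 is below 1).
Deviating from 9 to 0 saves 9 dollars but forfeits the deviator's share of the drop in the security fund: 6.4/7 × 9 = 8.23.
So the deviation gain is 9 − 8.23 = 0.77, and the fine must be at least 0.77 dollars to wipe it out.

0.77 dollars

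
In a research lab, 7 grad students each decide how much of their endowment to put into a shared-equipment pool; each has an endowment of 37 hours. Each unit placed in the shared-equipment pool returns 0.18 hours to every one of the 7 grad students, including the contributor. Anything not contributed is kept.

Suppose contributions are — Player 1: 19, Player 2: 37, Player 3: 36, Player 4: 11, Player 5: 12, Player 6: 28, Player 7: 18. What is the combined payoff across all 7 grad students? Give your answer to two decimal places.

300.86 hours

Total contributed: 19 + 37 + 36 + 11 + 12 + 28 + 18 = 161; total kept: 7 × 37 − 161 = 98.
The shared-equipment pool pays out 0.18 × 7 × 161 = 202.86 in aggregate.
Group total = 98 + 202.86 = 300.86.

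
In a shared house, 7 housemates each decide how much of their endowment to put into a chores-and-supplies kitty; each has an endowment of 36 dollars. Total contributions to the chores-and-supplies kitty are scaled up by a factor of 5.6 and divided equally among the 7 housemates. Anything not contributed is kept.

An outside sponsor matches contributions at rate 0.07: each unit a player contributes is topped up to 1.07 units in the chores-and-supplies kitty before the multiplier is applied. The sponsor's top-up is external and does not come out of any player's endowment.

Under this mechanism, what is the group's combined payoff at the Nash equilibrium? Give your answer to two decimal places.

With the mechanism, a contributed unit returns 5.6 × 1.07 / 7 = 0.8560 per unit of net cost — still below 1 — so contributing 0 remains dominant for every player.
At the Nash equilibrium no one contributes; group total payoff = 7 × 36 = 252.

252.00 dollars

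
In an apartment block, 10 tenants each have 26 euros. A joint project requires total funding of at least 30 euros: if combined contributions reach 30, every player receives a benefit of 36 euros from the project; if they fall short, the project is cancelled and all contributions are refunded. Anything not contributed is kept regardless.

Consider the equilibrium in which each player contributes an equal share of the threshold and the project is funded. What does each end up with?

59 euros

Equal share of the threshold: 30/10 = 3.
At this profile no one gains by cutting their contribution: any cut drops the total below 30, the project is cancelled, contributions are refunded, and the deviator ends with 26, which is less than 26 − 3 + 36 = 59. Contributing more than 3 just wastes the excess. So contributing exactly 3 is a best response.
Each player's payoff: 26 − 3 + 36 = 59.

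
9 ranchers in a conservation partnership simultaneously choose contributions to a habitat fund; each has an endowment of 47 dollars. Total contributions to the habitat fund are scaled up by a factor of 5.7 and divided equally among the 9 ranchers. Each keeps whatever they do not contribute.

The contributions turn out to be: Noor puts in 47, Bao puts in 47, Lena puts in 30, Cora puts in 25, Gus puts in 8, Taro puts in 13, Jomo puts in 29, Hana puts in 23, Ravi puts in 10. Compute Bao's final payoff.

Total contributed: 47 + 47 + 30 + 25 + 8 + 13 + 29 + 23 + 10 = 232.
Each receives 5.7 × 232 / 9 = 146.93 from the habitat fund.
Bao keeps 47 − 47 = 0, so Bao's payoff is 0 + 146.93 = 146.93.

146.93 dollars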